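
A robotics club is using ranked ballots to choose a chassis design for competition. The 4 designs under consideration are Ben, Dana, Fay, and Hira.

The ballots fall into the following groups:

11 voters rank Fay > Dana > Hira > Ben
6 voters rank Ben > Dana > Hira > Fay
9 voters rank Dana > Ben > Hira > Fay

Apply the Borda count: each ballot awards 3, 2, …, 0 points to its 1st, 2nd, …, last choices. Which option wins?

Dana

Borda scores:
  Ben: 11·0 + 6·3 + 9·2 = 36
  Dana: 11·2 + 6·2 + 9·3 = 61
  Fay: 11·3 + 6·0 + 9·0 = 33
  Hira: 11·1 + 6·1 + 9·1 = 26
Dana has the highest total.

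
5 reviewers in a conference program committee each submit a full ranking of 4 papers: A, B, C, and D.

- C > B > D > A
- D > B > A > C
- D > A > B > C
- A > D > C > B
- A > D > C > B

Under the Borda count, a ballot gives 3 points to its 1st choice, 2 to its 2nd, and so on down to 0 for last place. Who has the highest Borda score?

Borda scores:
  A: 0 + 1 + 2 + 3 + 3 = 9
  B: 2 + 2 + 1 + 0 + 0 = 5
  C: 3 + 0 + 0 + 1 + 1 = 5
  D: 1 + 3 + 3 + 2 + 2 = 11
D has the highest total.

D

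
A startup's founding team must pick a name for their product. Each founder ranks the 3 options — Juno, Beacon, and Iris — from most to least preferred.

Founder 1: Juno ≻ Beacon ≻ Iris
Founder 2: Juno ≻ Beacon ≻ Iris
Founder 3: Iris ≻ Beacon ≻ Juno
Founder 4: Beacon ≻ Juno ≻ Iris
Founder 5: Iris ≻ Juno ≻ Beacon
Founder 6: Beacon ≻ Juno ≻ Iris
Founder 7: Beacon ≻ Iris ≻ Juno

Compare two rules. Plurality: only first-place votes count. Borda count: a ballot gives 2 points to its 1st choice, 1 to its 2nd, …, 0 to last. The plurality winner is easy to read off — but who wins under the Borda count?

Plurality first-place counts: Juno 2, Beacon 3, Iris 2 → Beacon.
Borda totals: Juno 7, Beacon 9, Iris 5 → Beacon.

Beacon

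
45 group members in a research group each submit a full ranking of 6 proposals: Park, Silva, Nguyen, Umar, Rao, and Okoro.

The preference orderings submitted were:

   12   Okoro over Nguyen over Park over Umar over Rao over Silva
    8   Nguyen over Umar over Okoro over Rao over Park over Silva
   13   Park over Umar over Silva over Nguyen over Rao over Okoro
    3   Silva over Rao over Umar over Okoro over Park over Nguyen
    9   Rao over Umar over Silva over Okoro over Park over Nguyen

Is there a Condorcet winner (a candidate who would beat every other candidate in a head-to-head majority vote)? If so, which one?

No Condorcet winner

Head-to-head results (45 voters total):
Park vs Silva: Park wins 33–12.
Park vs Nguyen: Park wins 25–20.
Park vs Umar: Park wins 25–20.
Park vs Rao: Park wins 25–20.
Park vs Okoro: Okoro wins 32–13.
Silva vs Nguyen: Silva wins 25–20.
Silva vs Umar: Umar wins 42–3.
Silva vs Rao: Rao wins 29–16.
Silva vs Okoro: Silva wins 25–20.
Nguyen vs Umar: Umar wins 25–20.
Nguyen vs Rao: Nguyen wins 33–12.
Nguyen vs Okoro: Okoro wins 24–21.
Umar vs Rao: Umar wins 33–12.
Umar vs Okoro: Umar wins 33–12.
Rao vs Okoro: Rao wins 25–20.
No candidate beats all others: Park beats Silva beats Okoro beats Park, a majority cycle.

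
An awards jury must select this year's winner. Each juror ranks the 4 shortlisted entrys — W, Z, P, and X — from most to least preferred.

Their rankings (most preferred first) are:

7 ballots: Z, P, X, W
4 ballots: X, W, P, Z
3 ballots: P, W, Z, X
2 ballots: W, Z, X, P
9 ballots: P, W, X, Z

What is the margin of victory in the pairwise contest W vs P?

Ballots ranking W above P: 4+2 = 6.
Ballots ranking P above W: 7+3+9 = 19.
P wins 19–6, a margin of 13.

13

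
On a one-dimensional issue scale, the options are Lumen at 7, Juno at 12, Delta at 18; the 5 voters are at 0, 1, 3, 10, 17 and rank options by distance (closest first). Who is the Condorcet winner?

Lumen

With single-peaked preferences on a line, the Condorcet winner is the candidate closest to the median voter.
The median voter (position 3) is closest to Lumen at 7.
Check: Lumen vs Juno — voters closer to Lumen: 3 of 5.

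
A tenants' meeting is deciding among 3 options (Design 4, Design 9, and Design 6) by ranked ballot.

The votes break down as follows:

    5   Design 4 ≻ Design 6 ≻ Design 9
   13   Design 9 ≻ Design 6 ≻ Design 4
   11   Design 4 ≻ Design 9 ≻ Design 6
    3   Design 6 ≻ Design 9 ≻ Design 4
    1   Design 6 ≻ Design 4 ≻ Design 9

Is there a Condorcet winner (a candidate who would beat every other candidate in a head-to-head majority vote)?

Head-to-head results (33 voters total):
Design 4 vs Design 9: Design 4 wins 17–16.
Design 4 vs Design 6: Design 6 wins 17–16.
Design 9 vs Design 6: Design 9 wins 24–9.
No candidate beats all others: Design 4 beats Design 9 beats Design 6 beats Design 4, a majority cycle.

No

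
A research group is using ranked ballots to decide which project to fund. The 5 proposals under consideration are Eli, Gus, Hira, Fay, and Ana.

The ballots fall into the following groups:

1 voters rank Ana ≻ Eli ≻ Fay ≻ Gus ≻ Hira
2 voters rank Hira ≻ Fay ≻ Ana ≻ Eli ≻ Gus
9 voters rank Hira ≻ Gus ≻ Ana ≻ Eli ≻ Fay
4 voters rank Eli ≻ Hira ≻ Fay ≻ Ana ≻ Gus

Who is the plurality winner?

Hira

First-place vote totals:
  Eli: 4
  Gus: 0
  Hira: 11
  Fay: 0
  Ana: 1
Hira has the most first-place votes.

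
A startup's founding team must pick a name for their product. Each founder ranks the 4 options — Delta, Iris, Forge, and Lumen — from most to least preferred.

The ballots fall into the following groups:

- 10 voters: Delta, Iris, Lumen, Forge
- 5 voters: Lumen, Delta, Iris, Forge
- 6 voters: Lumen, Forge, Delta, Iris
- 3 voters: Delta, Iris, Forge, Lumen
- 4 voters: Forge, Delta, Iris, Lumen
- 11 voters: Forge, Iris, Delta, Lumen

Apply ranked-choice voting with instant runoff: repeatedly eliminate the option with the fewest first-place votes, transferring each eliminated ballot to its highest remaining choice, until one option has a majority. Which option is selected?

Round 1: Forge 15, Delta 13, Lumen 11, Iris 0. Iris has the fewest and is eliminated.
Round 2: Forge 15, Delta 13, Lumen 11. Lumen has the fewest and is eliminated.
Round 3: Forge 21, Delta 18. Forge has a majority.

Forge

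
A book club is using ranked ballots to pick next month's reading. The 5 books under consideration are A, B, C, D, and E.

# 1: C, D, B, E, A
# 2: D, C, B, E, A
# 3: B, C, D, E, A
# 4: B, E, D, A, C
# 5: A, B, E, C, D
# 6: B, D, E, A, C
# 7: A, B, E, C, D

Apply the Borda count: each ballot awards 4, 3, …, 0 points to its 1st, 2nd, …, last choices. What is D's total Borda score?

14

Borda scores:
  A: 0 + 0 + 0 + 1 + 4 + 1 + 4 = 10
  B: 2 + 2 + 4 + 4 + 3 + 4 + 3 = 22
  C: 4 + 3 + 3 + 0 + 1 + 0 + 1 = 12
  D: 3 + 4 + 2 + 2 + 0 + 3 + 0 = 14
  E: 1 + 1 + 1 + 3 + 2 + 2 + 2 = 12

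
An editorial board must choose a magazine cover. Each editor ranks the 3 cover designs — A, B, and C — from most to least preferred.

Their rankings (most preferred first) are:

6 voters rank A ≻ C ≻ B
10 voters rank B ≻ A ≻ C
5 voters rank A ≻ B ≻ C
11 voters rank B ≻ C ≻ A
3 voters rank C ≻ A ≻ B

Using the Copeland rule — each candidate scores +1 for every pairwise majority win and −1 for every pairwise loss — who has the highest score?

Pairwise results:
  A vs B: B wins 21–14.
  A vs C: A wins 21–14.
  B vs C: B wins 26–9.
Copeland scores (wins − losses):
  A: 1 − 1 = 0
  B: 2 − 0 = 2
  C: 0 − 2 = -2
B has the best Copeland score.

B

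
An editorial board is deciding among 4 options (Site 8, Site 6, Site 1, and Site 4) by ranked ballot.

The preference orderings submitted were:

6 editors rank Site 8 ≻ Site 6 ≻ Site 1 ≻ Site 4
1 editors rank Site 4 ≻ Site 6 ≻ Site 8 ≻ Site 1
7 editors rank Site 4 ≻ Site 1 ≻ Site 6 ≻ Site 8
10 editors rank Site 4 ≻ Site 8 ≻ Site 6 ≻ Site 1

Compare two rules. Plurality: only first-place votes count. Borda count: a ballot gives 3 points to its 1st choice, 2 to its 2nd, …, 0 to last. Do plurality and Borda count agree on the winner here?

Plurality first-place counts: Site 8 6, Site 6 0, Site 1 0, Site 4 18 → Site 4.
Borda totals: Site 8 39, Site 6 31, Site 1 20, Site 4 54 → Site 4.
The two rules agree on Site 4.

Yes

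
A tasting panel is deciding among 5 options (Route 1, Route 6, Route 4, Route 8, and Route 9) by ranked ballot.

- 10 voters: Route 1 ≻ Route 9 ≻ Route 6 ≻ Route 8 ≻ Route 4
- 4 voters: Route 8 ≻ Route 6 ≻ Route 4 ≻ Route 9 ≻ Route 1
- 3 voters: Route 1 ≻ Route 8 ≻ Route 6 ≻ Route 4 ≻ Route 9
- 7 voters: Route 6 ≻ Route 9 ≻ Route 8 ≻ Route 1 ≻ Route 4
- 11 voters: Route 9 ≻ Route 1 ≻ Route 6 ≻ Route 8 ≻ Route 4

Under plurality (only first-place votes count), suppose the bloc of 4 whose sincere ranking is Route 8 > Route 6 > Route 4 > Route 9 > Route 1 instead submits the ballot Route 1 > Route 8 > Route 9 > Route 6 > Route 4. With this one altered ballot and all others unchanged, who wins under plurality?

First-place totals with the altered ballot: Route 1 17, Route 6 7, Route 4 0, Route 8 0, Route 9 11.
The winner is unchanged: still Route 1.

Route 1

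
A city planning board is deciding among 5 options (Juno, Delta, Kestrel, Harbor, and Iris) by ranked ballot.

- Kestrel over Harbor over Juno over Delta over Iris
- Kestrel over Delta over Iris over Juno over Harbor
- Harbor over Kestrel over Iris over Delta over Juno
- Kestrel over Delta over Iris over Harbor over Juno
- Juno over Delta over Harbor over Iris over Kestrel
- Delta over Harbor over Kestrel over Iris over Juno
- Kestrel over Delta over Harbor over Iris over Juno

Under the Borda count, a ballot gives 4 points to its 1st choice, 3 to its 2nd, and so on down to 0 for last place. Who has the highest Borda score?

Borda scores:
  Juno: 2 + 1 + 0 + 0 + 4 + 0 + 0 = 7
  Delta: 1 + 3 + 1 + 3 + 3 + 4 + 3 = 18
  Kestrel: 4 + 4 + 3 + 4 + 0 + 2 + 4 = 21
  Harbor: 3 + 0 + 4 + 1 + 2 + 3 + 2 = 15
  Iris: 0 + 2 + 2 + 2 + 1 + 1 + 1 = 9
Kestrel has the highest total.

Kestrel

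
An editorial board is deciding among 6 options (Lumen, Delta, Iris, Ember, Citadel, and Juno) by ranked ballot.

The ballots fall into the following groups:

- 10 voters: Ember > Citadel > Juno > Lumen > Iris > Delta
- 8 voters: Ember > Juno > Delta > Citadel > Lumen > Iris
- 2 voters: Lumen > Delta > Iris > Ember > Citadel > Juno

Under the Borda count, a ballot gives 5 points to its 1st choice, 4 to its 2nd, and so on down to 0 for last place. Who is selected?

Borda scores:
  Lumen: 10·2 + 8·1 + 2·5 = 38
  Delta: 10·0 + 8·3 + 2·4 = 32
  Iris: 10·1 + 8·0 + 2·3 = 16
  Ember: 10·5 + 8·5 + 2·2 = 94
  Citadel: 10·4 + 8·2 + 2·1 = 58
  Juno: 10·3 + 8·4 + 2·0 = 62
Ember has the highest total.

Ember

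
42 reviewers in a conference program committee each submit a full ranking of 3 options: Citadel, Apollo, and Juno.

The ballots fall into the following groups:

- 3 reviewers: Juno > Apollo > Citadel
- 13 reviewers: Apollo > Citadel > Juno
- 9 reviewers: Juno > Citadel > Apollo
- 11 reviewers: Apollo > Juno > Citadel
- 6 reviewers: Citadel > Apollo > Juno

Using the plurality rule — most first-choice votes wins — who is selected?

First-place vote totals:
  Citadel: 6
  Apollo: 24
  Juno: 12
Apollo has the most first-place votes.

Apollo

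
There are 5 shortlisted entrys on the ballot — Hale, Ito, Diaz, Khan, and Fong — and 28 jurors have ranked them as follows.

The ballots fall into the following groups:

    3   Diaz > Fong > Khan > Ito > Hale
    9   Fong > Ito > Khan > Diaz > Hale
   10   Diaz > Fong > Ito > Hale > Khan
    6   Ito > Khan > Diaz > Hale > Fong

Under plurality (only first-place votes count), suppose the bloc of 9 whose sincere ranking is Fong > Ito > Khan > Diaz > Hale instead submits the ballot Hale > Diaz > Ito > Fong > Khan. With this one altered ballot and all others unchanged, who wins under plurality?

First-place totals with the altered ballot: Hale 9, Ito 6, Diaz 13, Khan 0, Fong 0.
The winner is unchanged: still Diaz.

Diaz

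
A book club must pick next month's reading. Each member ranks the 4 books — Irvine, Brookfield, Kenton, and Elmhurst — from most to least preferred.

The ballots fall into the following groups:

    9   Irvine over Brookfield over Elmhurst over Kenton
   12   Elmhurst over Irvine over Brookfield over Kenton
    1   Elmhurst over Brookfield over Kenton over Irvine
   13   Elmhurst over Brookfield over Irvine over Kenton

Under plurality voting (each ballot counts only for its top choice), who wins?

Elmhurst

First-place vote totals:
  Irvine: 9
  Brookfield: 0
  Kenton: 0
  Elmhurst: 26
Elmhurst has the most first-place votes.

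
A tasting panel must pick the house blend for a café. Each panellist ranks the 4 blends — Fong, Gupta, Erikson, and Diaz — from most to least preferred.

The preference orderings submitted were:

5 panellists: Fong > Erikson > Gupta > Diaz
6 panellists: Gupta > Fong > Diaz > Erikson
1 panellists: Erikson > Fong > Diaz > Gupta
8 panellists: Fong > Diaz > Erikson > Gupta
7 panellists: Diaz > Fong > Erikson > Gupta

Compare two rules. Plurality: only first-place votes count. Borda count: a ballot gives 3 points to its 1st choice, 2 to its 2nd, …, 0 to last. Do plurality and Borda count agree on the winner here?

Yes

Plurality first-place counts: Fong 13, Gupta 6, Erikson 1, Diaz 7 → Fong.
Borda totals: Fong 67, Gupta 23, Erikson 28, Diaz 44 → Fong.
The two rules agree on Fong.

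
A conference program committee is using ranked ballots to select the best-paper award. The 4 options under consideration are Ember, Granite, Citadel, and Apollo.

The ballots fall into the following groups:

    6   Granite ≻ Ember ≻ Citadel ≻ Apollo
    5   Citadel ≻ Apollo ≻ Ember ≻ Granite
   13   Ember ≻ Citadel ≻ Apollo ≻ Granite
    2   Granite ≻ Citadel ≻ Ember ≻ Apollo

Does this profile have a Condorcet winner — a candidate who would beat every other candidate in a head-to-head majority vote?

Yes

Head-to-head results (26 voters total):
Ember vs Granite: Ember wins 18–8.
Ember vs Citadel: Ember wins 19–7.
Ember vs Apollo: Ember wins 21–5.
Granite vs Citadel: Citadel wins 18–8.
Granite vs Apollo: Apollo wins 18–8.
Citadel vs Apollo: Citadel wins 26–0.
Ember beats each rival — Granite (18–8), Citadel (19–7), Apollo (21–5) — so Ember is the Condorcet winner.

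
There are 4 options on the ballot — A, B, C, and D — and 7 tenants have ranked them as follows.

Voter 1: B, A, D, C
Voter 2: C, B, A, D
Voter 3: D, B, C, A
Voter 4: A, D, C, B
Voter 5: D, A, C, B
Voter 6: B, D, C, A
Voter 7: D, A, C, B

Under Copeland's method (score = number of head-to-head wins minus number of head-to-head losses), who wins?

Pairwise results:
  A vs B: B wins 4–3.
  A vs C: A wins 4–3.
  A vs D: D wins 4–3.
  B vs C: C wins 4–3.
  B vs D: D wins 4–3.
  C vs D: D wins 6–1.
Copeland scores (wins − losses):
  A: 1 − 2 = -1
  B: 1 − 2 = -1
  C: 1 − 2 = -1
  D: 3 − 0 = 3
D has the best Copeland score.

D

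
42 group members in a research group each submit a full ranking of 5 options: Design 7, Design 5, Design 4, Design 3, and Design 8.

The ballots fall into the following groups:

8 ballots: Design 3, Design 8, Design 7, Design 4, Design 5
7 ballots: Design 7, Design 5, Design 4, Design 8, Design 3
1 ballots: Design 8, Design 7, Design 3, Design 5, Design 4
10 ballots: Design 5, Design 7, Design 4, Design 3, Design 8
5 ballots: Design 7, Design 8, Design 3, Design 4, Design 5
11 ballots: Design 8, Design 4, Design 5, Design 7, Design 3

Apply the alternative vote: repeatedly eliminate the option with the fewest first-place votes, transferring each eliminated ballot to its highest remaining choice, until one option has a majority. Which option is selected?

Design 7

Round 1: Design 7 12, Design 8 12, Design 5 10, Design 3 8, Design 4 0. Design 4 has the fewest and is eliminated.
Round 2: Design 7 12, Design 8 12, Design 5 10, Design 3 8. Design 3 has the fewest and is eliminated.
Round 3: Design 8 20, Design 7 12, Design 5 10. Design 5 has the fewest and is eliminated.
Round 4: Design 7 22, Design 8 20. Design 7 has a majority.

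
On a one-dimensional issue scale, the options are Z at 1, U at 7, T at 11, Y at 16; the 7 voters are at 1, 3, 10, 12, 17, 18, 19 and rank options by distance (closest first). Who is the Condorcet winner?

With single-peaked preferences on a line, the Condorcet winner is the candidate closest to the median voter.
The median voter (position 12) is closest to T at 11.
Check: T vs Y — voters closer to T: 4 of 7.

T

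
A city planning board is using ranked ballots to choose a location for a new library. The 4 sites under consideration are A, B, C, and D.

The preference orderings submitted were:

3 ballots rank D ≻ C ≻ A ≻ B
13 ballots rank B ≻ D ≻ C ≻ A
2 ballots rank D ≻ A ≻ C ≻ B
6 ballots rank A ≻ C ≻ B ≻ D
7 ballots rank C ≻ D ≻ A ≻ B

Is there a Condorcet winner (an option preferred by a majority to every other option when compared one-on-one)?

Head-to-head results (31 voters total):
A vs B: A wins 18–13.
A vs C: C wins 23–8.
A vs D: D wins 25–6.
B vs C: C wins 18–13.
B vs D: B wins 19–12.
C vs D: D wins 18–13.
No candidate beats all others: A beats B beats D beats A, a majority cycle.

No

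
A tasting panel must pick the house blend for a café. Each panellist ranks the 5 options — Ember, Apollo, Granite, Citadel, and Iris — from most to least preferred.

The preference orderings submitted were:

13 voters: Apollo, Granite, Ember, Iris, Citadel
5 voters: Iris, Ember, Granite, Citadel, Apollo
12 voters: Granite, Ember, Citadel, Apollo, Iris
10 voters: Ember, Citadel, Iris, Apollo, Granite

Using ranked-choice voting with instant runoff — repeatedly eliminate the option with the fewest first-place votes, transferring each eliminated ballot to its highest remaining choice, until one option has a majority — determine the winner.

Round 1: Apollo 13, Granite 12, Ember 10, Iris 5, Citadel 0. Citadel has the fewest and is eliminated.
Round 2: Apollo 13, Granite 12, Ember 10, Iris 5. Iris has the fewest and is eliminated.
Round 3: Ember 15, Apollo 13, Granite 12. Granite has the fewest and is eliminated.
Round 4: Ember 27, Apollo 13. Ember has a majority.

Ember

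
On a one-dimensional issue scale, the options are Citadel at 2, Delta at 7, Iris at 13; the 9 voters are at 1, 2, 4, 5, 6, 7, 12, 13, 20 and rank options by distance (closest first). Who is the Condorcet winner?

With single-peaked preferences on a line, the Condorcet winner is the candidate closest to the median voter.
The median voter (position 6) is closest to Delta at 7.
Check: Delta vs Iris — voters closer to Delta: 6 of 9.

Delta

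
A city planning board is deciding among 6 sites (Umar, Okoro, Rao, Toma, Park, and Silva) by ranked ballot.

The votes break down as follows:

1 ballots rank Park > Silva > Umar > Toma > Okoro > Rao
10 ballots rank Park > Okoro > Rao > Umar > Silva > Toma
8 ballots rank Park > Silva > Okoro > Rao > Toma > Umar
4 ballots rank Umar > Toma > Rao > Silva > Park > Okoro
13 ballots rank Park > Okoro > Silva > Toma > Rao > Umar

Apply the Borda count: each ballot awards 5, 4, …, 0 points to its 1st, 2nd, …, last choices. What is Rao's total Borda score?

71

Borda scores:
  Umar: 3 + 10·2 + 8·0 + 4·5 + 13·0 = 43
  Okoro: 1 + 10·4 + 8·3 + 4·0 + 13·4 = 117
  Rao: 0 + 10·3 + 8·2 + 4·3 + 13·1 = 71
  Toma: 2 + 10·0 + 8·1 + 4·4 + 13·2 = 52
  Park: 5 + 10·5 + 8·5 + 4·1 + 13·5 = 164
  Silva: 4 + 10·1 + 8·4 + 4·2 + 13·3 = 93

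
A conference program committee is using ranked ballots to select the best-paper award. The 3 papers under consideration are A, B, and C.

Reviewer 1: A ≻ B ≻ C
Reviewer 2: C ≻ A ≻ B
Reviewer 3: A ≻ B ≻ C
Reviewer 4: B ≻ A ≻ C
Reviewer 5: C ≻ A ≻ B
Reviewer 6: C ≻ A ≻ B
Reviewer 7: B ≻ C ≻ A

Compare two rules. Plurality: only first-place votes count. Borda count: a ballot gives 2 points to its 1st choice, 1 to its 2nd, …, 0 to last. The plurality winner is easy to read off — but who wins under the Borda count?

Plurality first-place counts: A 2, B 2, C 3 → C.
Borda totals: A 8, B 6, C 7 → A.

A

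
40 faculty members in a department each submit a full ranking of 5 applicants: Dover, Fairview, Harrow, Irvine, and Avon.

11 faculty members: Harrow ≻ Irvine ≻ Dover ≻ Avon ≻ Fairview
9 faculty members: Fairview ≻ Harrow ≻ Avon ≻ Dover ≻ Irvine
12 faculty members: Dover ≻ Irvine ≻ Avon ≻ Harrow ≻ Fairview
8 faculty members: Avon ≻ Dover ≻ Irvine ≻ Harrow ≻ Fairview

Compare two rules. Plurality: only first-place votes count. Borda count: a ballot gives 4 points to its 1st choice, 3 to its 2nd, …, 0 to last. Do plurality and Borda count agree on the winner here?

Yes

Plurality first-place counts: Dover 12, Fairview 9, Harrow 11, Irvine 0, Avon 8 → Dover.
Borda totals: Dover 103, Fairview 36, Harrow 91, Irvine 85, Avon 85 → Dover.
The two rules agree on Dover.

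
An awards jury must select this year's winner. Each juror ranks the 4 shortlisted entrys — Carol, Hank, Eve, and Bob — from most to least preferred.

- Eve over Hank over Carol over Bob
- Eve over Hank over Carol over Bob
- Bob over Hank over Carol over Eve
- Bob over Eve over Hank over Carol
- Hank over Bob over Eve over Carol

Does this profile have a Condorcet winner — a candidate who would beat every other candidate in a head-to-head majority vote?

Head-to-head results (5 voters total):
Carol vs Hank: Hank wins 5–0.
Carol vs Eve: Eve wins 4–1.
Carol vs Bob: Bob wins 3–2.
Hank vs Eve: Eve wins 3–2.
Hank vs Bob: Hank wins 3–2.
Eve vs Bob: Bob wins 3–2.
No candidate beats all others: Hank beats Bob beats Eve beats Hank, a majority cycle.

No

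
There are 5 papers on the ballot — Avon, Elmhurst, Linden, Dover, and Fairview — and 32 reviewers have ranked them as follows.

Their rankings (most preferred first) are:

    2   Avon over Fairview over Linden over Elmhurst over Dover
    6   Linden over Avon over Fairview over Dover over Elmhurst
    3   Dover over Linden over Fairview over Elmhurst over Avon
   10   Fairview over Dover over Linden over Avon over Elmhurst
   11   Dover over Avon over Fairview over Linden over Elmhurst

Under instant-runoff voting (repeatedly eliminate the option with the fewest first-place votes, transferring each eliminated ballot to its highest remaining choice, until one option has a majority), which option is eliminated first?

Elmhurst

Round 1: Dover 14, Fairview 10, Linden 6, Avon 2, Elmhurst 0. Elmhurst has the fewest and is eliminated.
Round 2: Dover 14, Fairview 10, Linden 6, Avon 2. Avon has the fewest and is eliminated.
Round 3: Dover 14, Fairview 12, Linden 6. Linden has the fewest and is eliminated.
Round 4: Fairview 18, Dover 14. Fairview has a majority.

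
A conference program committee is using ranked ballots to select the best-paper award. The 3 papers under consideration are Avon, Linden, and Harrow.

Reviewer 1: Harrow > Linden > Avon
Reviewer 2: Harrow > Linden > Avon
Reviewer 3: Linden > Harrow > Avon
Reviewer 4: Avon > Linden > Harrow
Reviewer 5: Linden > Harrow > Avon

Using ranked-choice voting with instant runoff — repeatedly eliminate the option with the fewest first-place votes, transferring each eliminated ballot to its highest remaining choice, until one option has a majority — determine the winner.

Linden

Round 1: Linden 2, Harrow 2, Avon 1. Avon has the fewest and is eliminated.
Round 2: Linden 3, Harrow 2. Linden has a majority.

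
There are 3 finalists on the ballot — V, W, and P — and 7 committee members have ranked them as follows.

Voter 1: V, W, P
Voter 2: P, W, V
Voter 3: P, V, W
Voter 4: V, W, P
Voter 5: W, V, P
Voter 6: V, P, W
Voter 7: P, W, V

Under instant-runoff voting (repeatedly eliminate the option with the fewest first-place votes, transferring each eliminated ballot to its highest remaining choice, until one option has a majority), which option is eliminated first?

Round 1: V 3, P 3, W 1. W has the fewest and is eliminated.
Round 2: V 4, P 3. V has a majority.

W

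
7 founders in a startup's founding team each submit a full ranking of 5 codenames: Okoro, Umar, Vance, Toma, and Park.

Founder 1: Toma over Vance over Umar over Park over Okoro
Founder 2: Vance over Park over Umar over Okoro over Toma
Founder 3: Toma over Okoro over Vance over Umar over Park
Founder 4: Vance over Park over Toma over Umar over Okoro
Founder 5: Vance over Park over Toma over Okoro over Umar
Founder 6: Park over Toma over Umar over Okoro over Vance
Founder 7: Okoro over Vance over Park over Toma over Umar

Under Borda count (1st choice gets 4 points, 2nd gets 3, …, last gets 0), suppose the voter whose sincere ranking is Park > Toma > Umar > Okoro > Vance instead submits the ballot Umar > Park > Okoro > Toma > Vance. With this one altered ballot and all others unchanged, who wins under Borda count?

Borda totals with the altered ballot: Okoro 11, Umar 10, Vance 20, Toma 14, Park 15.
The winner is unchanged: still Vance.

Vance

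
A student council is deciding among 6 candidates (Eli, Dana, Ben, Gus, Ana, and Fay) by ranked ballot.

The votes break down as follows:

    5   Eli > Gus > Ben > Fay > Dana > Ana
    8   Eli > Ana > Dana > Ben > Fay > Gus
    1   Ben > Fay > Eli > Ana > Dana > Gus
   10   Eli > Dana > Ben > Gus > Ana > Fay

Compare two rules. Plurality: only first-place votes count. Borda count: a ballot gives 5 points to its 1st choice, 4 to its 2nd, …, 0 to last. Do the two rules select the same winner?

Yes

Plurality first-place counts: Eli 23, Dana 0, Ben 1, Gus 0, Ana 0, Fay 0 → Eli.
Borda totals: Eli 118, Dana 70, Ben 66, Gus 40, Ana 44, Fay 22 → Eli.
The two rules agree on Eli.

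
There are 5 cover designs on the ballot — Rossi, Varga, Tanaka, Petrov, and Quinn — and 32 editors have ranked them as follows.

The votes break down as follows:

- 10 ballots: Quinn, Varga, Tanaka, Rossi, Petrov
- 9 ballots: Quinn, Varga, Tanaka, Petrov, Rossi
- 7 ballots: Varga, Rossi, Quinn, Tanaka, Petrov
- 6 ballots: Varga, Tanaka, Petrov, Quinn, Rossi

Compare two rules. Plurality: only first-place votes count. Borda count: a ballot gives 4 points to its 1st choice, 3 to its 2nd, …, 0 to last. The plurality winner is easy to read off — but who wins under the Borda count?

Varga

Plurality first-place counts: Rossi 0, Varga 13, Tanaka 0, Petrov 0, Quinn 19 → Quinn.
Borda totals: Rossi 31, Varga 109, Tanaka 63, Petrov 21, Quinn 96 → Varga.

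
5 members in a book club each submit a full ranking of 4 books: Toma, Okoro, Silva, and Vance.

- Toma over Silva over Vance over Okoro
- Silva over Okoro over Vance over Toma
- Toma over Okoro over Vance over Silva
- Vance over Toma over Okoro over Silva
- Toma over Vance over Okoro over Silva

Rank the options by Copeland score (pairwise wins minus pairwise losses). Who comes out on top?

Pairwise results:
  Toma vs Okoro: Toma wins 4–1.
  Toma vs Silva: Toma wins 4–1.
  Toma vs Vance: Toma wins 3–2.
  Okoro vs Silva: Okoro wins 3–2.
  Okoro vs Vance: Vance wins 3–2.
  Silva vs Vance: Vance wins 3–2.
Copeland scores (wins − losses):
  Toma: 3 − 0 = 3
  Okoro: 1 − 2 = -1
  Silva: 0 − 3 = -3
  Vance: 2 − 1 = 1
Toma has the best Copeland score.

Toma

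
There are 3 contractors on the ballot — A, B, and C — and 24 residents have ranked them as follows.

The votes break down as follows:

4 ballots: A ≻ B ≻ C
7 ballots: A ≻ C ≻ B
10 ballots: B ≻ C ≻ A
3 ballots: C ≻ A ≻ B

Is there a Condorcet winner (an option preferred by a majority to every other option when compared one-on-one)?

Head-to-head results (24 voters total):
A vs B: A wins 14–10.
A vs C: C wins 13–11.
B vs C: B wins 14–10.
No candidate beats all others: A beats B beats C beats A, a majority cycle.

No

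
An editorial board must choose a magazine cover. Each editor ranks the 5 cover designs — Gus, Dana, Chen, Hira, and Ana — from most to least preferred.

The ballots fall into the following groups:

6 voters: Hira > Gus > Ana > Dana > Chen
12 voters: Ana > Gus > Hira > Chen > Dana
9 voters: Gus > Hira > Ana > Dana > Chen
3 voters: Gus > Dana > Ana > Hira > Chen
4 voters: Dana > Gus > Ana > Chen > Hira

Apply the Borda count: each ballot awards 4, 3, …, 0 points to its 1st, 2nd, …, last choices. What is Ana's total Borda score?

Borda scores:
  Gus: 6·3 + 12·3 + 9·4 + 3·4 + 4·3 = 114
  Dana: 6·1 + 12·0 + 9·1 + 3·3 + 4·4 = 40
  Chen: 6·0 + 12·1 + 9·0 + 3·0 + 4·1 = 16
  Hira: 6·4 + 12·2 + 9·3 + 3·1 + 4·0 = 78
  Ana: 6·2 + 12·4 + 9·2 + 3·2 + 4·2 = 92

92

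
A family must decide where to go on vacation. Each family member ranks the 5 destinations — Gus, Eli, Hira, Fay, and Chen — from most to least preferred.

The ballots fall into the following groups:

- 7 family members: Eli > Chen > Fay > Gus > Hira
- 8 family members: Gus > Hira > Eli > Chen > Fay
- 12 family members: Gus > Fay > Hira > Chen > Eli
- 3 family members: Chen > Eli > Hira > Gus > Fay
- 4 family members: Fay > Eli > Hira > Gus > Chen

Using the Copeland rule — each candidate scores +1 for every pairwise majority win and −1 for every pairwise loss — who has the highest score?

Pairwise results:
  Gus vs Eli: Gus wins 20–14.
  Gus vs Hira: Gus wins 27–7.
  Gus vs Fay: Gus wins 23–11.
  Gus vs Chen: Gus wins 24–10.
  Eli vs Hira: Hira wins 20–14.
  Eli vs Fay: Eli wins 18–16.
  Eli vs Chen: Eli wins 19–15.
  Hira vs Fay: Fay wins 23–11.
  Hira vs Chen: Hira wins 24–10.
  Fay vs Chen: Chen wins 18–16.
Copeland scores (wins − losses):
  Gus: 4 − 0 = 4
  Eli: 2 − 2 = 0
  Hira: 2 − 2 = 0
  Fay: 1 − 3 = -2
  Chen: 1 − 3 = -2
Gus has the best Copeland score.

Gus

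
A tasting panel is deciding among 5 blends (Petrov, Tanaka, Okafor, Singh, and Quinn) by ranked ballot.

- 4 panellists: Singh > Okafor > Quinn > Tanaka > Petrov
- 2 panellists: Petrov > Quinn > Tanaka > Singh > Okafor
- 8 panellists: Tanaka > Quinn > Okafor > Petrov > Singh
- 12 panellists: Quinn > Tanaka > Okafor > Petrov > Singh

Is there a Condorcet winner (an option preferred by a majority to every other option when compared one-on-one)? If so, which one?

Quinn

Head-to-head results (26 voters total):
Petrov vs Tanaka: Tanaka wins 24–2.
Petrov vs Okafor: Okafor wins 24–2.
Petrov vs Singh: Petrov wins 22–4.
Petrov vs Quinn: Quinn wins 24–2.
Tanaka vs Okafor: Tanaka wins 22–4.
Tanaka vs Singh: Tanaka wins 22–4.
Tanaka vs Quinn: Quinn wins 18–8.
Okafor vs Singh: Okafor wins 20–6.
Okafor vs Quinn: Quinn wins 22–4.
Singh vs Quinn: Quinn wins 22–4.
Quinn beats each rival — Petrov (24–2), Tanaka (18–8), Okafor (22–4), Singh (22–4) — so Quinn is the Condorcet winner.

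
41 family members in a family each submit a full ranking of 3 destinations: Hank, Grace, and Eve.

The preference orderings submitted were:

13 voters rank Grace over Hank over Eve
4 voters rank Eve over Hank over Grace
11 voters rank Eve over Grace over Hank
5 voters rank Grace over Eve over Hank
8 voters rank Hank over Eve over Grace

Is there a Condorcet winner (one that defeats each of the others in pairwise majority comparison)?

Head-to-head results (41 voters total):
Hank vs Grace: Grace wins 29–12.
Hank vs Eve: Hank wins 21–20.
Grace vs Eve: Eve wins 23–18.
No candidate beats all others: Hank beats Eve beats Grace beats Hank, a majority cycle.

No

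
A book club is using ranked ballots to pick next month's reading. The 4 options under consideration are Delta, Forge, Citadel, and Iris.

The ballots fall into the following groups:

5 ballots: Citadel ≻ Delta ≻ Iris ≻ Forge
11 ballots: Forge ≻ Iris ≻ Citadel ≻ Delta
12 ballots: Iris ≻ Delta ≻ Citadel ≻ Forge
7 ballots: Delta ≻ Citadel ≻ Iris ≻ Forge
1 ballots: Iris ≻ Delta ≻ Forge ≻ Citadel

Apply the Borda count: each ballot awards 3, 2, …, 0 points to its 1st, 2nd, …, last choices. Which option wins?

Iris

Borda scores:
  Delta: 5·2 + 11·0 + 12·2 + 7·3 + 2 = 57
  Forge: 5·0 + 11·3 + 12·0 + 7·0 + 1 = 34
  Citadel: 5·3 + 11·1 + 12·1 + 7·2 + 0 = 52
  Iris: 5·1 + 11·2 + 12·3 + 7·1 + 3 = 73
Iris has the highest total.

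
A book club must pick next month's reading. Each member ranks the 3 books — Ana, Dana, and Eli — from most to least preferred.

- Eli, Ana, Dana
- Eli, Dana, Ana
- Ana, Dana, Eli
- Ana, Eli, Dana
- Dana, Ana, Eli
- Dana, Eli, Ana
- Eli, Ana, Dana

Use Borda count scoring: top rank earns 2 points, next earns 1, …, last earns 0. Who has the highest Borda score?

Borda scores:
  Ana: 1 + 0 + 2 + 2 + 1 + 0 + 1 = 7
  Dana: 0 + 1 + 1 + 0 + 2 + 2 + 0 = 6
  Eli: 2 + 2 + 0 + 1 + 0 + 1 + 2 = 8
Eli has the highest total.

Eli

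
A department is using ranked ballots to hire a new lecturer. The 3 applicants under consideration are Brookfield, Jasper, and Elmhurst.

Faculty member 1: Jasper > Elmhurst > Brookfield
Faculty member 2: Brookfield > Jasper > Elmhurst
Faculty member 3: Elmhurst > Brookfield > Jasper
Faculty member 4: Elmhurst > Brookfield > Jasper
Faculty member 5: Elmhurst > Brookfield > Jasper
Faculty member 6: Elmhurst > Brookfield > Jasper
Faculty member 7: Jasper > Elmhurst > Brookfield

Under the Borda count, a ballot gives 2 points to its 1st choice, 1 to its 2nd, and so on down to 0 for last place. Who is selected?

Elmhurst

Borda scores:
  Brookfield: 0 + 2 + 1 + 1 + 1 + 1 + 0 = 6
  Jasper: 2 + 1 + 0 + 0 + 0 + 0 + 2 = 5
  Elmhurst: 1 + 0 + 2 + 2 + 2 + 2 + 1 = 10
Elmhurst has the highest total.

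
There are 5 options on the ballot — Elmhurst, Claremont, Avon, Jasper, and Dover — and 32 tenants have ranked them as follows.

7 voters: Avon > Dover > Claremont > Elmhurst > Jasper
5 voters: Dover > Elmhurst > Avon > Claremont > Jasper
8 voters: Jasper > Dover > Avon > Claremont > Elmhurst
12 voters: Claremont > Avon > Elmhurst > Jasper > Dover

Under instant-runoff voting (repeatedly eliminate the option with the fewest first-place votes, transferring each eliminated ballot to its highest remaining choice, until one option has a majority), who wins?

Round 1: Claremont 12, Jasper 8, Avon 7, Dover 5, Elmhurst 0. Elmhurst has the fewest and is eliminated.
Round 2: Claremont 12, Jasper 8, Avon 7, Dover 5. Dover has the fewest and is eliminated.
Round 3: Claremont 12, Avon 12, Jasper 8. Jasper has the fewest and is eliminated.
Round 4: Avon 20, Claremont 12. Avon has a majority.

Avon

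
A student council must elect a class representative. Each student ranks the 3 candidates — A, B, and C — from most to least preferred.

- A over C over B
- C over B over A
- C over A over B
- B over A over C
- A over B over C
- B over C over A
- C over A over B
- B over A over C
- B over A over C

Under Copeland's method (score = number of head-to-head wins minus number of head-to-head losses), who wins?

Pairwise results:
  A vs B: B wins 5–4.
  A vs C: A wins 5–4.
  B vs C: B wins 5–4.
Copeland scores (wins − losses):
  A: 1 − 1 = 0
  B: 2 − 0 = 2
  C: 0 − 2 = -2
B has the best Copeland score.

B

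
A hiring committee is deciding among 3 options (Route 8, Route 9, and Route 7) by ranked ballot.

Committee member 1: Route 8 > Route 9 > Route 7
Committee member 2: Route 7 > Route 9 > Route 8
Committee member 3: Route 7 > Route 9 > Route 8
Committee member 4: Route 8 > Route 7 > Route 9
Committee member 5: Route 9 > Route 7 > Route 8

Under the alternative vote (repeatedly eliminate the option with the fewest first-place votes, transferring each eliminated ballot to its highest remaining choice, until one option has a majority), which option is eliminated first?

Route 9

Round 1: Route 8 2, Route 7 2, Route 9 1. Route 9 has the fewest and is eliminated.
Round 2: Route 7 3, Route 8 2. Route 7 has a majority.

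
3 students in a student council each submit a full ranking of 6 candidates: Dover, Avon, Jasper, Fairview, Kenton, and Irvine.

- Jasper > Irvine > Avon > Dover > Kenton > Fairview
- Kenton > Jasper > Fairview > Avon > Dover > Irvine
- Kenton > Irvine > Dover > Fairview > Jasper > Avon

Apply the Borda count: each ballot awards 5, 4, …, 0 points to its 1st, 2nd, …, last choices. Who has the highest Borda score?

Kenton

Borda scores:
  Dover: 2 + 1 + 3 = 6
  Avon: 3 + 2 + 0 = 5
  Jasper: 5 + 4 + 1 = 10
  Fairview: 0 + 3 + 2 = 5
  Kenton: 1 + 5 + 5 = 11
  Irvine: 4 + 0 + 4 = 8
Kenton has the highest total.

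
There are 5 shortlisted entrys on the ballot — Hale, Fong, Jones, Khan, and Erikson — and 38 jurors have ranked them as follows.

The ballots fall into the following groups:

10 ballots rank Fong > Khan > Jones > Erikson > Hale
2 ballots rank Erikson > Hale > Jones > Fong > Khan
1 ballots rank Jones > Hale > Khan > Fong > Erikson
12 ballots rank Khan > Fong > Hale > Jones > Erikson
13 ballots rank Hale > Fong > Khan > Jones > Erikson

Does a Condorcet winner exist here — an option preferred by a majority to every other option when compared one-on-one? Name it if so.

Head-to-head results (38 voters total):
Hale vs Fong: Fong wins 22–16.
Hale vs Jones: Hale wins 27–11.
Hale vs Khan: Khan wins 22–16.
Hale vs Erikson: Hale wins 26–12.
Fong vs Jones: Fong wins 35–3.
Fong vs Khan: Fong wins 25–13.
Fong vs Erikson: Fong wins 36–2.
Jones vs Khan: Khan wins 35–3.
Jones vs Erikson: Jones wins 36–2.
Khan vs Erikson: Khan wins 36–2.
Fong beats each rival — Hale (22–16), Jones (35–3), Khan (25–13), Erikson (36–2) — so Fong is the Condorcet winner.

Fong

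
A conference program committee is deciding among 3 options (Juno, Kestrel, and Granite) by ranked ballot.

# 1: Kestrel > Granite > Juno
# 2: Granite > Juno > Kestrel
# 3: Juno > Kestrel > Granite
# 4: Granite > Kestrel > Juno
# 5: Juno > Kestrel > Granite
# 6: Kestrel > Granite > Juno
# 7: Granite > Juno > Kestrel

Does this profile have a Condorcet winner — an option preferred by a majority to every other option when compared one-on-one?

Head-to-head results (7 voters total):
Juno vs Kestrel: Juno wins 4–3.
Juno vs Granite: Granite wins 5–2.
Kestrel vs Granite: Kestrel wins 4–3.
No candidate beats all others: Juno beats Kestrel beats Granite beats Juno, a majority cycle.

No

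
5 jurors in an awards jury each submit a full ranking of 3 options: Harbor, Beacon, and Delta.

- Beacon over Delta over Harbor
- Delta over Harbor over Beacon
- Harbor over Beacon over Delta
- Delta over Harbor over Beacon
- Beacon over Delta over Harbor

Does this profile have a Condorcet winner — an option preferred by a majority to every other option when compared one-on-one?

Head-to-head results (5 voters total):
Harbor vs Beacon: Harbor wins 3–2.
Harbor vs Delta: Delta wins 4–1.
Beacon vs Delta: Beacon wins 3–2.
No candidate beats all others: Harbor beats Beacon beats Delta beats Harbor, a majority cycle.

No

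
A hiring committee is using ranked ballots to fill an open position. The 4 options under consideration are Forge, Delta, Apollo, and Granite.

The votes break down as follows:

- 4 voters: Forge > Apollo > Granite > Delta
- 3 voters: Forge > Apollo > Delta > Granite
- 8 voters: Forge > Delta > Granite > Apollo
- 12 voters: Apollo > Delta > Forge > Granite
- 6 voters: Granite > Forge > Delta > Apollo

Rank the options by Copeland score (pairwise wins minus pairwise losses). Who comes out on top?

Forge

Pairwise results:
  Forge vs Delta: Forge wins 21–12.
  Forge vs Apollo: Forge wins 21–12.
  Forge vs Granite: Forge wins 27–6.
  Delta vs Apollo: Apollo wins 19–14.
  Delta vs Granite: Delta wins 23–10.
  Apollo vs Granite: Apollo wins 19–14.
Copeland scores (wins − losses):
  Forge: 3 − 0 = 3
  Delta: 1 − 2 = -1
  Apollo: 2 − 1 = 1
  Granite: 0 − 3 = -3
Forge has the best Copeland score.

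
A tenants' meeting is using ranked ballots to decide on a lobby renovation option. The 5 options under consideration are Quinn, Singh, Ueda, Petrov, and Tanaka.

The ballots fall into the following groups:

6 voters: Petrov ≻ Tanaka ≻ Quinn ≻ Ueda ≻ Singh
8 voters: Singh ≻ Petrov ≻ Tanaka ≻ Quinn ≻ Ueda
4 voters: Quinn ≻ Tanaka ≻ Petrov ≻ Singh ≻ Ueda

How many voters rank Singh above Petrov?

8

Ballots ranking Singh above Petrov: 8.
Ballots ranking Petrov above Singh: 6+4 = 10.
So 8 of 18 voters prefer Singh to Petrov.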